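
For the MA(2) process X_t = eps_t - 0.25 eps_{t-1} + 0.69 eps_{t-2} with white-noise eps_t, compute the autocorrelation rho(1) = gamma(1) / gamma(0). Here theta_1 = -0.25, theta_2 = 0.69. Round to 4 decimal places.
\rho(1) = -0.2746

For an MA(q) process with theta_0 = 1, the autocovariance is
  gamma(k) = sigma^2 * sum_{i=0..q-k} theta_i * theta_{i+k},
and rho(k) = gamma(k) / gamma(0). Sigma^2 cancels.
  numerator   = (1)*(-0.25) + (-0.25)*(0.69) = -0.4225.
  denominator = (1)^2 + (-0.25)^2 + (0.69)^2 = 1.5386.
  rho(1) = -0.4225 / 1.5386 = -0.2746.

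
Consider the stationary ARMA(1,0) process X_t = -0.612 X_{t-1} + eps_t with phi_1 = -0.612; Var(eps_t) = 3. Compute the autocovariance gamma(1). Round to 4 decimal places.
\gamma(1) = -2.9355

Multiply the model equation by X_{t-k} and take expectations. With theta_0 = psi_0 = 1 and psi_j the MA(infinity) weights, this gives
  gamma(k) - sum_i phi_i gamma(k-i) = c_k,
  c_k = sigma^2 * sum_{j=k..q} theta_j psi_{j-k}   (c_k = 0 for k > q),
using gamma(-m) = gamma(m).
Pure AR (q = 0): c_0 = sigma^2 = 3, c_k = 0 for k >= 1.
Equations for k = 0 and k = 1 (AR order 1):
  gamma(0) = phi_1 gamma(1) + c_0
  gamma(1) = phi_1 gamma(0) + c_1
Substituting the second into the first: gamma(0) (1 - phi_1^2) = c_0 + phi_1 c_1, so
  gamma(0) = c_0 / (1 - phi_1^2) = 3 / (1 - (-0.612)^2) = 3 / 0.625456 = 4.7965.
  gamma(1) = phi_1 gamma(0) = (-0.612)(4.7965) = -2.935458.
Therefore gamma(1) = -2.9355 (to 4 decimal places).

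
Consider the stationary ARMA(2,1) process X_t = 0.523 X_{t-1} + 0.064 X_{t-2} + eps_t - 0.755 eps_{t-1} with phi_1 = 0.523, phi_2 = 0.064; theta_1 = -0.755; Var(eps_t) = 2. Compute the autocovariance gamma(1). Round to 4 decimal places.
\gamma(1) = -0.4283

Multiply the model equation by X_{t-k} and take expectations. With theta_0 = psi_0 = 1 and psi_j the MA(infinity) weights, this gives
  gamma(k) - sum_i phi_i gamma(k-i) = c_k,
  c_k = sigma^2 * sum_{j=k..q} theta_j psi_{j-k}   (c_k = 0 for k > q),
using gamma(-m) = gamma(m).
psi-weights needed (psi_j = theta_j + sum_i phi_i psi_{j-i}):
  psi_1 = theta_1 + phi_1 = -0.755 + (0.523) = -0.232
Right-hand sides:
  c_0 = sigma^2 (1 + theta_1 psi_1) = 2 * (1 + (-0.755)(-0.232)) = 2 * 1.17516 = 2.35032
  c_1 = sigma^2 theta_1 = 2 * (-0.755) = -1.51
  c_2 = 0
Equations for k = 0, 1, 2 (AR order 2, c_2 = 0):
  (E0) gamma(0) = phi_1 gamma(1) + phi_2 gamma(2) + c_0
  (E1) gamma(1) = phi_1 gamma(0) + phi_2 gamma(1) + c_1
  (E2) gamma(2) = phi_1 gamma(1) + phi_2 gamma(0)
From (E1): gamma(1) = A gamma(0) + B with
  A = phi_1 / (1 - phi_2) = 0.523 / 0.936 = 0.558761,   B = c_1 / (1 - phi_2) = -1.51 / 0.936 = -1.613248.
Insert (E2) into (E0): gamma(0) (1 - phi_2^2) = phi_1 (1 + phi_2) gamma(1) + c_0.
  phi_1 (1 + phi_2) = (0.523)(1.064) = 0.556472,   1 - phi_2^2 = 0.995904.
Replace gamma(1) by A gamma(0) + B and collect gamma(0):
  gamma(0) [0.995904 - (0.556472)(0.558761)] = (0.556472)(-1.613248) + 2.35032
  gamma(0) * 0.684969 = 1.452593
  gamma(0) = 1.452593 / 0.684969 = 2.120668.
  gamma(1) = A gamma(0) + B = (0.558761)(2.120668) + (-1.613248) = -0.428302.
Therefore gamma(1) = -0.4283 (to 4 decimal places).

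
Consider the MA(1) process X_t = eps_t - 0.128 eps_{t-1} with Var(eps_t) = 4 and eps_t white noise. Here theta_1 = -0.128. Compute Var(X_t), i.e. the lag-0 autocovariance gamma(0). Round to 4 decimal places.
\gamma(0) = 4.0655

For an MA(q) process X_t = eps_t + sum_i theta_i eps_{t-i} with
Var(eps_t) = sigma^2, the variance is
  gamma(0) = sigma^2 * (1 + sum_i theta_i^2).
  sum_i theta_i^2 = (-0.128)^2 = 0.016384.
  gamma(0) = 4 * (1 + 0.016384) = 4 * 1.016384 = 4.065536, which rounds to 4.0655.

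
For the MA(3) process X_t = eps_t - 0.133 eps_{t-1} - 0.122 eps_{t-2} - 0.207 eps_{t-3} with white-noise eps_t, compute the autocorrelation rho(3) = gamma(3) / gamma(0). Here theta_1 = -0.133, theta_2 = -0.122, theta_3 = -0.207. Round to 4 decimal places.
\rho(3) = -0.1925

For an MA(q) process with theta_0 = 1, the autocovariance is
  gamma(k) = sigma^2 * sum_{i=0..q-k} theta_i * theta_{i+k},
and rho(k) = gamma(k) / gamma(0). Sigma^2 cancels.
  numerator   = (1)*(-0.207) = -0.207.
  denominator = (1)^2 + (-0.133)^2 + (-0.122)^2 + (-0.207)^2 = 1.075422.
  rho(3) = -0.207 / 1.075422 = -0.1925.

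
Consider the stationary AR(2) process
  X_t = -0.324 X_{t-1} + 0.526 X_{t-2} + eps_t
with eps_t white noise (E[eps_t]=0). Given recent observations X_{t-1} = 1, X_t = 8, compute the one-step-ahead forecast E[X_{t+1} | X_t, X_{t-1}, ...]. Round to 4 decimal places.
E[X_{t+1} \mid \mathcal F_t] = -2.0660

For an AR(p) model X_t = c + sum_i phi_i X_{t-i} + eps_t, the
one-step-ahead conditional mean is
  E[X_{t+1} | X_t, ...] = c + sum_i phi_i X_{t+1-i}.
Substitute known values:
  E[X_{t+1} | ...] = (-0.324) * (8) + (0.526) * (1)
                   = -2.0660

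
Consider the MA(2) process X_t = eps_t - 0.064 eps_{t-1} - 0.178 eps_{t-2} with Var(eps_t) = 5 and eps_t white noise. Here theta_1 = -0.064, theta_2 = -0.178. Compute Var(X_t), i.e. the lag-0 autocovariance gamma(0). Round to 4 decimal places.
\gamma(0) = 5.1789

For an MA(q) process X_t = eps_t + sum_i theta_i eps_{t-i} with
Var(eps_t) = sigma^2, the variance is
  gamma(0) = sigma^2 * (1 + sum_i theta_i^2).
  sum_i theta_i^2 = (-0.064)^2 + (-0.178)^2 = 0.004096 + 0.031684 = 0.03578.
  gamma(0) = 5 * (1 + 0.03578) = 5 * 1.03578 = 5.1789.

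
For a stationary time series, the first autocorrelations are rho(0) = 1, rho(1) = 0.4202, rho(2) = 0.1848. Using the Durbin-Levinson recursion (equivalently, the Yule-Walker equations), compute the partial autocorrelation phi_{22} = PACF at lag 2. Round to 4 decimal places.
\phi_{22} = 0.0100

The PACF at lag k is phi_{kk}, the last component of the solution
to the Yule-Walker system G_k phi = r_k where
  (G_k)_{ij} = rho(|i - j|), (r_k)_i = rho(i), i,j = 1..k.
Equivalently, Durbin-Levinson gives phi_{kk} iteratively:
  phi_{11} = rho(1)
  phi_{kk} = [rho(k) - sum_{j=1..k-1} phi_{k-1,j} rho(k-j)]
            / [1 - sum_{j=1..k-1} phi_{k-1,j} rho(j)],
  phi_{k,j} = phi_{k-1,j} - phi_{kk} phi_{k-1,k-j},  j = 1..k-1.
Step k = 1:
  phi_11 = rho(1) = 0.4202.
Step k = 2:
  phi_22 = [rho(2) - phi_11 rho(1)] / [1 - phi_11 rho(1)] = [0.1848 - (0.4202)(0.4202)] / [1 - (0.4202)(0.4202)]
         = 0.00823196 / 0.82343196 = 0.01.
Therefore phi_{22} = 0.0100.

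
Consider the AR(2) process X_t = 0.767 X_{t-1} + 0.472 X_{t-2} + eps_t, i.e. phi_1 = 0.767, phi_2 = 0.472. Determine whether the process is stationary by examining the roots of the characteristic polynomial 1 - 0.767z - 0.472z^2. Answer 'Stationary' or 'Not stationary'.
\text{Not stationary}

The AR(p) characteristic polynomial is P(z) = 1 - 0.767z - 0.472z^2.
Stationarity requires all roots to lie outside the unit circle, i.e. |z| > 1 for every root.
Set 1 + (-0.767) z + (-0.472) z^2 = 0, i.e. a z^2 + b z + c = 0 with a = -0.472, b = -0.767, c = 1.
Discriminant D = b^2 - 4ac = (-0.767)^2 - 4*(-0.472)*1 = 0.588289 - (-1.888) = 2.476289.
D >= 0, so the roots are real: z = (-b +/- sqrt(D)) / (2a) = (0.767 +/- 1.573623) / (-0.944).
  z_1 = (0.767 + 1.573623) / (-0.944) = -2.4795,   |z_1| = 2.4795.
  z_2 = (0.767 - 1.573623) / (-0.944) = 0.8545,   |z_2| = 0.8545.
Moduli of all roots: 2.4795, 0.8545.
All moduli strictly greater than 1? No.
Verdict: Not stationary.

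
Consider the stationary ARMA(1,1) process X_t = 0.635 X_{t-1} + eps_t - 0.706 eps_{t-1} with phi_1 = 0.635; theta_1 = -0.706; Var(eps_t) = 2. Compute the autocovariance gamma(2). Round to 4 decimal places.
\gamma(2) = -0.0834

Multiply the model equation by X_{t-k} and take expectations. With theta_0 = psi_0 = 1 and psi_j the MA(infinity) weights, this gives
  gamma(k) - sum_i phi_i gamma(k-i) = c_k,
  c_k = sigma^2 * sum_{j=k..q} theta_j psi_{j-k}   (c_k = 0 for k > q),
using gamma(-m) = gamma(m).
psi-weights needed (psi_j = theta_j + sum_i phi_i psi_{j-i}):
  psi_1 = theta_1 + phi_1 = -0.706 + (0.635) = -0.071
Right-hand sides:
  c_0 = sigma^2 (1 + theta_1 psi_1) = 2 * (1 + (-0.706)(-0.071)) = 2 * 1.050126 = 2.100252
  c_1 = sigma^2 theta_1 = 2 * (-0.706) = -1.412
  c_2 = 0
Equations for k = 0 and k = 1 (AR order 1):
  gamma(0) = phi_1 gamma(1) + c_0
  gamma(1) = phi_1 gamma(0) + c_1
Substituting the second into the first: gamma(0) (1 - phi_1^2) = c_0 + phi_1 c_1, so
  gamma(0) = (c_0 + phi_1 c_1) / (1 - phi_1^2) = (2.100252 + (0.635)(-1.412)) / (1 - (0.635)^2) = 1.203632 / 0.596775 = 2.016894.
  gamma(1) = phi_1 gamma(0) + c_1 = (0.635)(2.016894) + (-1.412) = -0.131272.
For k = 2 (> q): gamma(2) = phi_1 gamma(1) = (0.635)(-0.131272) = -0.083358.
Therefore gamma(2) = -0.0834 (to 4 decimal places).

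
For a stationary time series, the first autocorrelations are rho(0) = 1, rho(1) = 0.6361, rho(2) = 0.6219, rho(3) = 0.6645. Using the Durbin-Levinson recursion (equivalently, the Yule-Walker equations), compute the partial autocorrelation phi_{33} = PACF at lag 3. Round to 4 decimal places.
\phi_{33} = 0.3510

The PACF at lag k is phi_{kk}, the last component of the solution
to the Yule-Walker system G_k phi = r_k where
  (G_k)_{ij} = rho(|i - j|), (r_k)_i = rho(i), i,j = 1..k.
Equivalently, Durbin-Levinson gives phi_{kk} iteratively:
  phi_{11} = rho(1)
  phi_{kk} = [rho(k) - sum_{j=1..k-1} phi_{k-1,j} rho(k-j)]
            / [1 - sum_{j=1..k-1} phi_{k-1,j} rho(j)],
  phi_{k,j} = phi_{k-1,j} - phi_{kk} phi_{k-1,k-j},  j = 1..k-1.
Step k = 1:
  phi_11 = rho(1) = 0.6361.
Step k = 2:
  phi_22 = [rho(2) - phi_11 rho(1)] / [1 - phi_11 rho(1)] = [0.6219 - (0.6361)(0.6361)] / [1 - (0.6361)(0.6361)]
         = 0.21727679 / 0.59537679 = 0.36494.
  Update: phi_21 = phi_11 - phi_22 phi_11 = 0.6361 - (0.36494)(0.6361) = 0.403962.
Step k = 3:
  phi_33 = [rho(3) - phi_21 rho(2) - phi_22 rho(1)] / [1 - phi_21 rho(1) - phi_22 rho(2)]
    numerator   = 0.6645 - (0.403962)(0.6219) - (0.36494)(0.6361) = 0.18113791
    denominator = 1 - (0.403962)(0.6361) - (0.36494)(0.6219) = 0.5160838
  phi_33 = 0.18113791 / 0.5160838 = 0.351.
Therefore phi_{33} = 0.3510.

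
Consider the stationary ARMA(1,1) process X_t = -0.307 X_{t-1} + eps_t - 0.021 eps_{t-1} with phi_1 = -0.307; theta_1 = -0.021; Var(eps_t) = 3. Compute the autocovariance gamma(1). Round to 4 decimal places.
\gamma(1) = -1.0934

Multiply the model equation by X_{t-k} and take expectations. With theta_0 = psi_0 = 1 and psi_j the MA(infinity) weights, this gives
  gamma(k) - sum_i phi_i gamma(k-i) = c_k,
  c_k = sigma^2 * sum_{j=k..q} theta_j psi_{j-k}   (c_k = 0 for k > q),
using gamma(-m) = gamma(m).
psi-weights needed (psi_j = theta_j + sum_i phi_i psi_{j-i}):
  psi_1 = theta_1 + phi_1 = -0.021 + (-0.307) = -0.328
Right-hand sides:
  c_0 = sigma^2 (1 + theta_1 psi_1) = 3 * (1 + (-0.021)(-0.328)) = 3 * 1.006888 = 3.020664
  c_1 = sigma^2 theta_1 = 3 * (-0.021) = -0.063
  c_2 = 0
Equations for k = 0 and k = 1 (AR order 1):
  gamma(0) = phi_1 gamma(1) + c_0
  gamma(1) = phi_1 gamma(0) + c_1
Substituting the second into the first: gamma(0) (1 - phi_1^2) = c_0 + phi_1 c_1, so
  gamma(0) = (c_0 + phi_1 c_1) / (1 - phi_1^2) = (3.020664 + (-0.307)(-0.063)) / (1 - (-0.307)^2) = 3.040005 / 0.905751 = 3.356336.
  gamma(1) = phi_1 gamma(0) + c_1 = (-0.307)(3.356336) + (-0.063) = -1.093395.
Therefore gamma(1) = -1.0934 (to 4 decimal places).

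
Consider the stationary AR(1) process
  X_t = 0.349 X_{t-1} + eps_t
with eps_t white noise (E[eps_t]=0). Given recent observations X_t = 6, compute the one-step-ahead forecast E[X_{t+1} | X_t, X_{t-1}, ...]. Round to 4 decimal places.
E[X_{t+1} \mid \mathcal F_t] = 2.0940

For an AR(p) model X_t = c + sum_i phi_i X_{t-i} + eps_t, the
one-step-ahead conditional mean is
  E[X_{t+1} | X_t, ...] = c + sum_i phi_i X_{t+1-i}.
Substitute known values:
  E[X_{t+1} | ...] = (0.349) * (6)
                   = 2.0940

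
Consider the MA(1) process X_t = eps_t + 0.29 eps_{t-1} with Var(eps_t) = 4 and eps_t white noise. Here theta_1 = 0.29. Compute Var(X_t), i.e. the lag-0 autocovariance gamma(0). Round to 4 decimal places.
\gamma(0) = 4.3364

For an MA(q) process X_t = eps_t + sum_i theta_i eps_{t-i} with
Var(eps_t) = sigma^2, the variance is
  gamma(0) = sigma^2 * (1 + sum_i theta_i^2).
  sum_i theta_i^2 = (0.29)^2 = 0.0841.
  gamma(0) = 4 * (1 + 0.0841) = 4 * 1.0841 = 4.3364.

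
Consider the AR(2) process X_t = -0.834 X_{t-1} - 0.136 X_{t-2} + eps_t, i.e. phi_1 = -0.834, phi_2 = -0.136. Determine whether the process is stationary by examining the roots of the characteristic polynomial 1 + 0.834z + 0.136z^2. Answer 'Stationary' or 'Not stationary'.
\text{Stationary}

The AR(p) characteristic polynomial is P(z) = 1 + 0.834z + 0.136z^2.
Stationarity requires all roots to lie outside the unit circle, i.e. |z| > 1 for every root.
Set 1 + (0.834) z + (0.136) z^2 = 0, i.e. a z^2 + b z + c = 0 with a = 0.136, b = 0.834, c = 1.
Discriminant D = b^2 - 4ac = (0.834)^2 - 4*(0.136)*1 = 0.695556 - (0.544) = 0.151556.
D >= 0, so the roots are real: z = (-b +/- sqrt(D)) / (2a) = (-0.834 +/- 0.389302) / (0.272).
  z_1 = (-0.834 + 0.389302) / (0.272) = -1.6349,   |z_1| = 1.6349.
  z_2 = (-0.834 - 0.389302) / (0.272) = -4.4974,   |z_2| = 4.4974.
Moduli of all roots: 1.6349, 4.4974.
All moduli strictly greater than 1? Yes.
Verdict: Stationary.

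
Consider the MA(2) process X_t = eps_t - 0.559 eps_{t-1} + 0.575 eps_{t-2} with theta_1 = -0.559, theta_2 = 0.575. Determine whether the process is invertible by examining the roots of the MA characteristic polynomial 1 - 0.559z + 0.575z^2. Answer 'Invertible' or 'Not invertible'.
\text{Invertible}

The MA(q) characteristic polynomial is P(z) = 1 - 0.559z + 0.575z^2.
Invertibility requires all roots to lie outside the unit circle, i.e. |z| > 1 for every root.
Set 1 + (-0.559) z + (0.575) z^2 = 0, i.e. a z^2 + b z + c = 0 with a = 0.575, b = -0.559, c = 1.
Discriminant D = b^2 - 4ac = (-0.559)^2 - 4*(0.575)*1 = 0.312481 - (2.3) = -1.987519.
D < 0, so the roots are the complex-conjugate pair z = (-b +/- i sqrt(-D)) / (2a) = 0.4861 +/- 1.2259i.
For a conjugate pair |z|^2 = z * conj(z) = (product of roots) = c/a = 1/(0.575) = 1.73913, so |z| = sqrt(1.73913) = 1.3188 for both roots.
Moduli of all roots: 1.3188, 1.3188.
All moduli strictly greater than 1? Yes.
Verdict: Invertible.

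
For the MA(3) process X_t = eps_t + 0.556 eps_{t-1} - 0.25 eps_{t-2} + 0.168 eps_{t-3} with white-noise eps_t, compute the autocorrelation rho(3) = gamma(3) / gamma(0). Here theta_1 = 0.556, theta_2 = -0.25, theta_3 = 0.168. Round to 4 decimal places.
\rho(3) = 0.1200

For an MA(q) process with theta_0 = 1, the autocovariance is
  gamma(k) = sigma^2 * sum_{i=0..q-k} theta_i * theta_{i+k},
and rho(k) = gamma(k) / gamma(0). Sigma^2 cancels.
  numerator   = (1)*(0.168) = 0.168.
  denominator = (1)^2 + (0.556)^2 + (-0.25)^2 + (0.168)^2 = 1.39986.
  rho(3) = 0.168 / 1.39986 = 0.1200.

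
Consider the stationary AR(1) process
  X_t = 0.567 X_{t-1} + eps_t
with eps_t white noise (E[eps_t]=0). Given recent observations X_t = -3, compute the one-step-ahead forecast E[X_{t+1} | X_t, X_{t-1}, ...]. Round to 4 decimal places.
E[X_{t+1} \mid \mathcal F_t] = -1.7010

For an AR(p) model X_t = c + sum_i phi_i X_{t-i} + eps_t, the
one-step-ahead conditional mean is
  E[X_{t+1} | X_t, ...] = c + sum_i phi_i X_{t+1-i}.
Substitute known values:
  E[X_{t+1} | ...] = (0.567) * (-3)
                   = -1.7010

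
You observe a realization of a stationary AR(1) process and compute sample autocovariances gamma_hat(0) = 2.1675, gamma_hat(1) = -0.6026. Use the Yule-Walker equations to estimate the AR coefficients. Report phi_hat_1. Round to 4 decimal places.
\hat\phi_{1} = -0.2780

The Yule-Walker equations for an AR(p) process read, in matrix form,
  Gamma_p phi = r_p,   with   (Gamma_p)_{ij} = gamma(|i - j|),
                       (r_p)_i = gamma(i),   i,j = 1..p.
Substitute the sample gammas (Toeplitz matrix and right-hand side of size 1):
  Gamma_p = [[2.1675]]
  r_p     = [-0.6026]
With p = 1 this is the single equation gamma(0) phi_1 = gamma(1):
  phi_hat_1 = gamma(1) / gamma(0) = -0.6026 / 2.1675 = -0.2780.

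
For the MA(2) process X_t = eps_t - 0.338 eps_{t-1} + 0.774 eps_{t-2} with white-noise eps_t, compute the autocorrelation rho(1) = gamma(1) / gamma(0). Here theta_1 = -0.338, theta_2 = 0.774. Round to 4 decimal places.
\rho(1) = -0.3500

For an MA(q) process with theta_0 = 1, the autocovariance is
  gamma(k) = sigma^2 * sum_{i=0..q-k} theta_i * theta_{i+k},
and rho(k) = gamma(k) / gamma(0). Sigma^2 cancels.
  numerator   = (1)*(-0.338) + (-0.338)*(0.774) = -0.599612.
  denominator = (1)^2 + (-0.338)^2 + (0.774)^2 = 1.71332.
  rho(1) = -0.599612 / 1.71332 = -0.3500.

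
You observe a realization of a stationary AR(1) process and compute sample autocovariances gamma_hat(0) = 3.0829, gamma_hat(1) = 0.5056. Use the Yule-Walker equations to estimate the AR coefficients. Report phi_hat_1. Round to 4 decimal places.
\hat\phi_{1} = 0.1640

The Yule-Walker equations for an AR(p) process read, in matrix form,
  Gamma_p phi = r_p,   with   (Gamma_p)_{ij} = gamma(|i - j|),
                       (r_p)_i = gamma(i),   i,j = 1..p.
Substitute the sample gammas (Toeplitz matrix and right-hand side of size 1):
  Gamma_p = [[3.0829]]
  r_p     = [0.5056]
With p = 1 this is the single equation gamma(0) phi_1 = gamma(1):
  phi_hat_1 = gamma(1) / gamma(0) = 0.5056 / 3.0829 = 0.1640.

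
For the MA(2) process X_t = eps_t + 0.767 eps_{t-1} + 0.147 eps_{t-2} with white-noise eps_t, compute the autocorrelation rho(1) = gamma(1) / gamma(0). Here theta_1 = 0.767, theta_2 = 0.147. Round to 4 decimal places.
\rho(1) = 0.5465

For an MA(q) process with theta_0 = 1, the autocovariance is
  gamma(k) = sigma^2 * sum_{i=0..q-k} theta_i * theta_{i+k},
and rho(k) = gamma(k) / gamma(0). Sigma^2 cancels.
  numerator   = (1)*(0.767) + (0.767)*(0.147) = 0.879749.
  denominator = (1)^2 + (0.767)^2 + (0.147)^2 = 1.609898.
  rho(1) = 0.879749 / 1.609898 = 0.5465.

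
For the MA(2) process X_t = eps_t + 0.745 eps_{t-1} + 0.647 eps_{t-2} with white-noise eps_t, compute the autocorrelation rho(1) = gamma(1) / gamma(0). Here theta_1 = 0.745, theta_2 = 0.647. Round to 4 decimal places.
\rho(1) = 0.6217

For an MA(q) process with theta_0 = 1, the autocovariance is
  gamma(k) = sigma^2 * sum_{i=0..q-k} theta_i * theta_{i+k},
and rho(k) = gamma(k) / gamma(0). Sigma^2 cancels.
  numerator   = (1)*(0.745) + (0.745)*(0.647) = 1.227015.
  denominator = (1)^2 + (0.745)^2 + (0.647)^2 = 1.973634.
  rho(1) = 1.227015 / 1.973634 = 0.6217.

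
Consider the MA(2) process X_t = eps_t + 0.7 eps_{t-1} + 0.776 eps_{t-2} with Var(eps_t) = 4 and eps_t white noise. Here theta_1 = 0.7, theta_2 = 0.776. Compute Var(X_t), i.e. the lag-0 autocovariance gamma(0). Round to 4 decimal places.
\gamma(0) = 8.3687

For an MA(q) process X_t = eps_t + sum_i theta_i eps_{t-i} with
Var(eps_t) = sigma^2, the variance is
  gamma(0) = sigma^2 * (1 + sum_i theta_i^2).
  sum_i theta_i^2 = (0.7)^2 + (0.776)^2 = 0.49 + 0.602176 = 1.092176.
  gamma(0) = 4 * (1 + 1.092176) = 4 * 2.092176 = 8.368704, which rounds to 8.3687.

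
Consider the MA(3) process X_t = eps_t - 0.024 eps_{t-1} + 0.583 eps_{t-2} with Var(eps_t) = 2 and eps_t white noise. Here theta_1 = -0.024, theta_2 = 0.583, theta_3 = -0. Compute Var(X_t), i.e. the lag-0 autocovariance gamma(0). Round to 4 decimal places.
\gamma(0) = 2.6809

For an MA(q) process X_t = eps_t + sum_i theta_i eps_{t-i} with
Var(eps_t) = sigma^2, the variance is
  gamma(0) = sigma^2 * (1 + sum_i theta_i^2).
  sum_i theta_i^2 = (-0.024)^2 + (0.583)^2 + (-0)^2 = 0.000576 + 0.339889 + 0 = 0.340465.
  gamma(0) = 2 * (1 + 0.340465) = 2 * 1.340465 = 2.68093, which rounds to 2.6809.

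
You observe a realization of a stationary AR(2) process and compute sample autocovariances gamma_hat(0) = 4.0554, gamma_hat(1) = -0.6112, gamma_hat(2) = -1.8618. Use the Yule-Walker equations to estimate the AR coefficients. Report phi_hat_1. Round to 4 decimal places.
\hat\phi_{1} = -0.2250

The Yule-Walker equations for an AR(p) process read, in matrix form,
  Gamma_p phi = r_p,   with   (Gamma_p)_{ij} = gamma(|i - j|),
                       (r_p)_i = gamma(i),   i,j = 1..p.
Substitute the sample gammas (Toeplitz matrix and right-hand side of size 2):
  Gamma_p = [[4.0554, -0.6112], [-0.6112, 4.0554]]
  r_p     = [-0.6112, -1.8618]
Written out:
  4.0554 phi_1 - 0.6112 phi_2 = -0.6112
  -0.6112 phi_1 + 4.0554 phi_2 = -1.8618
Solve by Cramer's rule:
  det = gamma(0)^2 - gamma(1)^2 = (4.0554)^2 - (-0.6112)^2 = 16.44626916 - 0.37356544 = 16.07270372
  phi_hat_1 = [gamma(1) gamma(0) - gamma(1) gamma(2)] / det = [(-0.6112)(4.0554) - (-0.6112)(-1.8618)] / 16.07270372 = -3.61659264 / 16.07270372 = -0.225
  phi_hat_2 = [gamma(0) gamma(2) - gamma(1)^2] / det = [(4.0554)(-1.8618) - (-0.6112)^2] / 16.07270372 = -7.92390916 / 16.07270372 = -0.493
So phi_hat = [-0.2250, -0.4930].
Therefore phi_hat_1 = -0.2250.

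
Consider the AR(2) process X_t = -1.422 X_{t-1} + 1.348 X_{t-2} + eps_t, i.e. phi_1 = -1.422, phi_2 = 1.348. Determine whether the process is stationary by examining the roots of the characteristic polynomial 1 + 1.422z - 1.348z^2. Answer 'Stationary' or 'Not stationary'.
\text{Not stationary}

The AR(p) characteristic polynomial is P(z) = 1 + 1.422z - 1.348z^2.
Stationarity requires all roots to lie outside the unit circle, i.e. |z| > 1 for every root.
Set 1 + (1.422) z + (-1.348) z^2 = 0, i.e. a z^2 + b z + c = 0 with a = -1.348, b = 1.422, c = 1.
Discriminant D = b^2 - 4ac = (1.422)^2 - 4*(-1.348)*1 = 2.022084 - (-5.392) = 7.414084.
D >= 0, so the roots are real: z = (-b +/- sqrt(D)) / (2a) = (-1.422 +/- 2.722882) / (-2.696).
  z_1 = (-1.422 + 2.722882) / (-2.696) = -0.4825,   |z_1| = 0.4825.
  z_2 = (-1.422 - 2.722882) / (-2.696) = 1.5374,   |z_2| = 1.5374.
Moduli of all roots: 0.4825, 1.5374.
All moduli strictly greater than 1? No.
Verdict: Not stationary.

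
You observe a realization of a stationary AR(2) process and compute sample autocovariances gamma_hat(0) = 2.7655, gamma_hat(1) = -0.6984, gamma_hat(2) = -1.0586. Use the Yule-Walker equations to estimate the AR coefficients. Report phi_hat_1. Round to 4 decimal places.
\hat\phi_{1} = -0.3730

The Yule-Walker equations for an AR(p) process read, in matrix form,
  Gamma_p phi = r_p,   with   (Gamma_p)_{ij} = gamma(|i - j|),
                       (r_p)_i = gamma(i),   i,j = 1..p.
Substitute the sample gammas (Toeplitz matrix and right-hand side of size 2):
  Gamma_p = [[2.7655, -0.6984], [-0.6984, 2.7655]]
  r_p     = [-0.6984, -1.0586]
Written out:
  2.7655 phi_1 - 0.6984 phi_2 = -0.6984
  -0.6984 phi_1 + 2.7655 phi_2 = -1.0586
Solve by Cramer's rule:
  det = gamma(0)^2 - gamma(1)^2 = (2.7655)^2 - (-0.6984)^2 = 7.64799025 - 0.48776256 = 7.16022769
  phi_hat_1 = [gamma(1) gamma(0) - gamma(1) gamma(2)] / det = [(-0.6984)(2.7655) - (-0.6984)(-1.0586)] / 7.16022769 = -2.67075144 / 7.16022769 = -0.373
  phi_hat_2 = [gamma(0) gamma(2) - gamma(1)^2] / det = [(2.7655)(-1.0586) - (-0.6984)^2] / 7.16022769 = -3.41532086 / 7.16022769 = -0.477
So phi_hat = [-0.3730, -0.4770].
Therefore phi_hat_1 = -0.3730.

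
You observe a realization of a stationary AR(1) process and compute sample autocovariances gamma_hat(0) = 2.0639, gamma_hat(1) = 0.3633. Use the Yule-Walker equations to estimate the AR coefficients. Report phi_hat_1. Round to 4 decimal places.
\hat\phi_{1} = 0.1760

The Yule-Walker equations for an AR(p) process read, in matrix form,
  Gamma_p phi = r_p,   with   (Gamma_p)_{ij} = gamma(|i - j|),
                       (r_p)_i = gamma(i),   i,j = 1..p.
Substitute the sample gammas (Toeplitz matrix and right-hand side of size 1):
  Gamma_p = [[2.0639]]
  r_p     = [0.3633]
With p = 1 this is the single equation gamma(0) phi_1 = gamma(1):
  phi_hat_1 = gamma(1) / gamma(0) = 0.3633 / 2.0639 = 0.1760.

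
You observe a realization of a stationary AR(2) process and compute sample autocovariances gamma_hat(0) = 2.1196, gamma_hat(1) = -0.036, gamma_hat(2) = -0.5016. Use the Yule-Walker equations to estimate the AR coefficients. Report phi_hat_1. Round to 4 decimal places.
\hat\phi_{1} = -0.0210

The Yule-Walker equations for an AR(p) process read, in matrix form,
  Gamma_p phi = r_p,   with   (Gamma_p)_{ij} = gamma(|i - j|),
                       (r_p)_i = gamma(i),   i,j = 1..p.
Substitute the sample gammas (Toeplitz matrix and right-hand side of size 2):
  Gamma_p = [[2.1196, -0.036], [-0.036, 2.1196]]
  r_p     = [-0.036, -0.5016]
Written out:
  2.1196 phi_1 - 0.036 phi_2 = -0.036
  -0.036 phi_1 + 2.1196 phi_2 = -0.5016
Solve by Cramer's rule:
  det = gamma(0)^2 - gamma(1)^2 = (2.1196)^2 - (-0.036)^2 = 4.49270416 - 0.001296 = 4.49140816
  phi_hat_1 = [gamma(1) gamma(0) - gamma(1) gamma(2)] / det = [(-0.036)(2.1196) - (-0.036)(-0.5016)] / 4.49140816 = -0.0943632 / 4.49140816 = -0.021
  phi_hat_2 = [gamma(0) gamma(2) - gamma(1)^2] / det = [(2.1196)(-0.5016) - (-0.036)^2] / 4.49140816 = -1.06448736 / 4.49140816 = -0.237
So phi_hat = [-0.0210, -0.2370].
Therefore phi_hat_1 = -0.0210.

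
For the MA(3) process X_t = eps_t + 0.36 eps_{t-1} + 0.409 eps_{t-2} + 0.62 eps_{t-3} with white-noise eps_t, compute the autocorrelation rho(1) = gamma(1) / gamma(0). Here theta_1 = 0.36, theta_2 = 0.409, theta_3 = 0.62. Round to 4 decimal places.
\rho(1) = 0.4525

For an MA(q) process with theta_0 = 1, the autocovariance is
  gamma(k) = sigma^2 * sum_{i=0..q-k} theta_i * theta_{i+k},
and rho(k) = gamma(k) / gamma(0). Sigma^2 cancels.
  numerator   = (1)*(0.36) + (0.36)*(0.409) + (0.409)*(0.62) = 0.76082.
  denominator = (1)^2 + (0.36)^2 + (0.409)^2 + (0.62)^2 = 1.681281.
  rho(1) = 0.76082 / 1.681281 = 0.4525.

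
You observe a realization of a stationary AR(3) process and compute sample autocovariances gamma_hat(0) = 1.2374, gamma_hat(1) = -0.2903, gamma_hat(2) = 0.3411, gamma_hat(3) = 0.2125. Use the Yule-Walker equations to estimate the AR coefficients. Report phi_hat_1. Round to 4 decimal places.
\hat\phi_{1} = -0.2520

The Yule-Walker equations for an AR(p) process read, in matrix form,
  Gamma_p phi = r_p,   with   (Gamma_p)_{ij} = gamma(|i - j|),
                       (r_p)_i = gamma(i),   i,j = 1..p.
Substitute the sample gammas (Toeplitz matrix and right-hand side of size 3):
  Gamma_p = [[1.2374, -0.2903, 0.3411], [-0.2903, 1.2374, -0.2903], [0.3411, -0.2903, 1.2374]]
  r_p     = [-0.2903, 0.3411, 0.2125]
Written out (R1..R3):
  (R1) 1.2374 phi_1 - 0.2903 phi_2 + 0.3411 phi_3 = -0.2903
  (R2) -0.2903 phi_1 + 1.2374 phi_2 - 0.2903 phi_3 = 0.3411
  (R3) 0.3411 phi_1 - 0.2903 phi_2 + 1.2374 phi_3 = 0.2125
Gaussian elimination:
  R2 <- R2 - (-0.2903/1.2374) R1 = R2 - (-0.234605) R1:  1.169294 phi_2 - 0.210276 phi_3 = 0.272994
  R3 <- R3 - (0.3411/1.2374) R1 = R3 - (0.275659) R1:  -0.210276 phi_2 + 1.143373 phi_3 = 0.292524
  R3 <- R3 - (-0.210276/1.169294) R2 = R3 - (-0.179832) R2:  1.105558 phi_3 = 0.341617
Back-substitution:
  phi_hat_3 = 0.341617 / 1.105558 = 0.308999
  phi_hat_2 = (0.272994 - (-0.210276)(0.308999)) / 1.169294 = 0.289037
  phi_hat_1 = (-0.2903 - (-0.2903)(0.289037) - (0.3411)(0.308999)) / 1.2374 = -0.251974
So phi_hat = [-0.2520, 0.2890, 0.3090].
Therefore phi_hat_1 = -0.2520.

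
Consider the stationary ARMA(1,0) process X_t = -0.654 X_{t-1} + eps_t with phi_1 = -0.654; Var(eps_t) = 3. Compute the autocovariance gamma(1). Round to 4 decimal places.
\gamma(1) = -3.4284

Multiply the model equation by X_{t-k} and take expectations. With theta_0 = psi_0 = 1 and psi_j the MA(infinity) weights, this gives
  gamma(k) - sum_i phi_i gamma(k-i) = c_k,
  c_k = sigma^2 * sum_{j=k..q} theta_j psi_{j-k}   (c_k = 0 for k > q),
using gamma(-m) = gamma(m).
Pure AR (q = 0): c_0 = sigma^2 = 3, c_k = 0 for k >= 1.
Equations for k = 0 and k = 1 (AR order 1):
  gamma(0) = phi_1 gamma(1) + c_0
  gamma(1) = phi_1 gamma(0) + c_1
Substituting the second into the first: gamma(0) (1 - phi_1^2) = c_0 + phi_1 c_1, so
  gamma(0) = c_0 / (1 - phi_1^2) = 3 / (1 - (-0.654)^2) = 3 / 0.572284 = 5.242152.
  gamma(1) = phi_1 gamma(0) = (-0.654)(5.242152) = -3.428368.
Therefore gamma(1) = -3.4284 (to 4 decimal places).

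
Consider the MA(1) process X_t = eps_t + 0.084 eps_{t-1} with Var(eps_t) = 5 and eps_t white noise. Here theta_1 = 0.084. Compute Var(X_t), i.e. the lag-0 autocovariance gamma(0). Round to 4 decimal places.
\gamma(0) = 5.0353

For an MA(q) process X_t = eps_t + sum_i theta_i eps_{t-i} with
Var(eps_t) = sigma^2, the variance is
  gamma(0) = sigma^2 * (1 + sum_i theta_i^2).
  sum_i theta_i^2 = (0.084)^2 = 0.007056.
  gamma(0) = 5 * (1 + 0.007056) = 5 * 1.007056 = 5.03528, which rounds to 5.0353.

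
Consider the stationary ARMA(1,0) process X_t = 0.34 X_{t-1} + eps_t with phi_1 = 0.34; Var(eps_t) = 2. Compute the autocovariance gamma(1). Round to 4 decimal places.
\gamma(1) = 0.7689

Multiply the model equation by X_{t-k} and take expectations. With theta_0 = psi_0 = 1 and psi_j the MA(infinity) weights, this gives
  gamma(k) - sum_i phi_i gamma(k-i) = c_k,
  c_k = sigma^2 * sum_{j=k..q} theta_j psi_{j-k}   (c_k = 0 for k > q),
using gamma(-m) = gamma(m).
Pure AR (q = 0): c_0 = sigma^2 = 2, c_k = 0 for k >= 1.
Equations for k = 0 and k = 1 (AR order 1):
  gamma(0) = phi_1 gamma(1) + c_0
  gamma(1) = phi_1 gamma(0) + c_1
Substituting the second into the first: gamma(0) (1 - phi_1^2) = c_0 + phi_1 c_1, so
  gamma(0) = c_0 / (1 - phi_1^2) = 2 / (1 - (0.34)^2) = 2 / 0.8844 = 2.26142.
  gamma(1) = phi_1 gamma(0) = (0.34)(2.26142) = 0.768883.
Therefore gamma(1) = 0.7689 (to 4 decimal places).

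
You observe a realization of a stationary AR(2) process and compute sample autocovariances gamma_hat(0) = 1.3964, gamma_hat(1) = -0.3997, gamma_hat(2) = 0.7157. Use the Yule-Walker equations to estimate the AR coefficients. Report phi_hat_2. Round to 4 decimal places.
\hat\phi_{2} = 0.4690

The Yule-Walker equations for an AR(p) process read, in matrix form,
  Gamma_p phi = r_p,   with   (Gamma_p)_{ij} = gamma(|i - j|),
                       (r_p)_i = gamma(i),   i,j = 1..p.
Substitute the sample gammas (Toeplitz matrix and right-hand side of size 2):
  Gamma_p = [[1.3964, -0.3997], [-0.3997, 1.3964]]
  r_p     = [-0.3997, 0.7157]
Written out:
  1.3964 phi_1 - 0.3997 phi_2 = -0.3997
  -0.3997 phi_1 + 1.3964 phi_2 = 0.7157
Solve by Cramer's rule:
  det = gamma(0)^2 - gamma(1)^2 = (1.3964)^2 - (-0.3997)^2 = 1.94993296 - 0.15976009 = 1.79017287
  phi_hat_1 = [gamma(1) gamma(0) - gamma(1) gamma(2)] / det = [(-0.3997)(1.3964) - (-0.3997)(0.7157)] / 1.79017287 = -0.27207579 / 1.79017287 = -0.152
  phi_hat_2 = [gamma(0) gamma(2) - gamma(1)^2] / det = [(1.3964)(0.7157) - (-0.3997)^2] / 1.79017287 = 0.83964339 / 1.79017287 = 0.469
So phi_hat = [-0.1520, 0.4690].
Therefore phi_hat_2 = 0.4690.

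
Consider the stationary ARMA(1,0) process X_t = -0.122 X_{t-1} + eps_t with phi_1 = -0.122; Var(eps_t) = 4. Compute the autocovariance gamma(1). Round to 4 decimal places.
\gamma(1) = -0.4954

Multiply the model equation by X_{t-k} and take expectations. With theta_0 = psi_0 = 1 and psi_j the MA(infinity) weights, this gives
  gamma(k) - sum_i phi_i gamma(k-i) = c_k,
  c_k = sigma^2 * sum_{j=k..q} theta_j psi_{j-k}   (c_k = 0 for k > q),
using gamma(-m) = gamma(m).
Pure AR (q = 0): c_0 = sigma^2 = 4, c_k = 0 for k >= 1.
Equations for k = 0 and k = 1 (AR order 1):
  gamma(0) = phi_1 gamma(1) + c_0
  gamma(1) = phi_1 gamma(0) + c_1
Substituting the second into the first: gamma(0) (1 - phi_1^2) = c_0 + phi_1 c_1, so
  gamma(0) = c_0 / (1 - phi_1^2) = 4 / (1 - (-0.122)^2) = 4 / 0.985116 = 4.060436.
  gamma(1) = phi_1 gamma(0) = (-0.122)(4.060436) = -0.495373.
Therefore gamma(1) = -0.4954 (to 4 decimal places).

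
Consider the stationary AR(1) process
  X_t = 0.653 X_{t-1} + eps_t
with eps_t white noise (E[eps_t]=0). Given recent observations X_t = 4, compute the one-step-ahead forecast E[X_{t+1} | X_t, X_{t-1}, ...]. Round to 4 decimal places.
E[X_{t+1} \mid \mathcal F_t] = 2.6120

For an AR(p) model X_t = c + sum_i phi_i X_{t-i} + eps_t, the
one-step-ahead conditional mean is
  E[X_{t+1} | X_t, ...] = c + sum_i phi_i X_{t+1-i}.
Substitute known values:
  E[X_{t+1} | ...] = (0.653) * (4)
                   = 2.6120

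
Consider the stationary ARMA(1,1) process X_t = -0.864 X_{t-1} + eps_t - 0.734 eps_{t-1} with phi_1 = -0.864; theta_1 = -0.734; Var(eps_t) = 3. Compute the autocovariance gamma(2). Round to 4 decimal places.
\gamma(2) = 26.7009

Multiply the model equation by X_{t-k} and take expectations. With theta_0 = psi_0 = 1 and psi_j the MA(infinity) weights, this gives
  gamma(k) - sum_i phi_i gamma(k-i) = c_k,
  c_k = sigma^2 * sum_{j=k..q} theta_j psi_{j-k}   (c_k = 0 for k > q),
using gamma(-m) = gamma(m).
psi-weights needed (psi_j = theta_j + sum_i phi_i psi_{j-i}):
  psi_1 = theta_1 + phi_1 = -0.734 + (-0.864) = -1.598
Right-hand sides:
  c_0 = sigma^2 (1 + theta_1 psi_1) = 3 * (1 + (-0.734)(-1.598)) = 3 * 2.172932 = 6.518796
  c_1 = sigma^2 theta_1 = 3 * (-0.734) = -2.202
  c_2 = 0
Equations for k = 0 and k = 1 (AR order 1):
  gamma(0) = phi_1 gamma(1) + c_0
  gamma(1) = phi_1 gamma(0) + c_1
Substituting the second into the first: gamma(0) (1 - phi_1^2) = c_0 + phi_1 c_1, so
  gamma(0) = (c_0 + phi_1 c_1) / (1 - phi_1^2) = (6.518796 + (-0.864)(-2.202)) / (1 - (-0.864)^2) = 8.421324 / 0.253504 = 33.219689.
  gamma(1) = phi_1 gamma(0) + c_1 = (-0.864)(33.219689) + (-2.202) = -30.903811.
For k = 2 (> q): gamma(2) = phi_1 gamma(1) = (-0.864)(-30.903811) = 26.700893.
Therefore gamma(2) = 26.7009 (to 4 decimal places).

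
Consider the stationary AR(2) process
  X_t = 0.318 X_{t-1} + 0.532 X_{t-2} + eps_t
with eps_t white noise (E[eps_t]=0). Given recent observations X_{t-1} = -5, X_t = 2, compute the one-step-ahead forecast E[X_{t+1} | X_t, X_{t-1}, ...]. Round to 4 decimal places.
E[X_{t+1} \mid \mathcal F_t] = -2.0240

For an AR(p) model X_t = c + sum_i phi_i X_{t-i} + eps_t, the
one-step-ahead conditional mean is
  E[X_{t+1} | X_t, ...] = c + sum_i phi_i X_{t+1-i}.
Substitute known values:
  E[X_{t+1} | ...] = (0.318) * (2) + (0.532) * (-5)
                   = -2.0240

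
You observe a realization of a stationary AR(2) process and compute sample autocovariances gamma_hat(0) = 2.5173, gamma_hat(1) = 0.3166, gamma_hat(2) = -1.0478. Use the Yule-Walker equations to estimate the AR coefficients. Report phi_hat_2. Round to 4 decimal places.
\hat\phi_{2} = -0.4390

The Yule-Walker equations for an AR(p) process read, in matrix form,
  Gamma_p phi = r_p,   with   (Gamma_p)_{ij} = gamma(|i - j|),
                       (r_p)_i = gamma(i),   i,j = 1..p.
Substitute the sample gammas (Toeplitz matrix and right-hand side of size 2):
  Gamma_p = [[2.5173, 0.3166], [0.3166, 2.5173]]
  r_p     = [0.3166, -1.0478]
Written out:
  2.5173 phi_1 + 0.3166 phi_2 = 0.3166
  0.3166 phi_1 + 2.5173 phi_2 = -1.0478
Solve by Cramer's rule:
  det = gamma(0)^2 - gamma(1)^2 = (2.5173)^2 - (0.3166)^2 = 6.33679929 - 0.10023556 = 6.23656373
  phi_hat_1 = [gamma(1) gamma(0) - gamma(1) gamma(2)] / det = [(0.3166)(2.5173) - (0.3166)(-1.0478)] / 6.23656373 = 1.12871066 / 6.23656373 = 0.181
  phi_hat_2 = [gamma(0) gamma(2) - gamma(1)^2] / det = [(2.5173)(-1.0478) - (0.3166)^2] / 6.23656373 = -2.7378625 / 6.23656373 = -0.439
So phi_hat = [0.1810, -0.4390].
Therefore phi_hat_2 = -0.4390.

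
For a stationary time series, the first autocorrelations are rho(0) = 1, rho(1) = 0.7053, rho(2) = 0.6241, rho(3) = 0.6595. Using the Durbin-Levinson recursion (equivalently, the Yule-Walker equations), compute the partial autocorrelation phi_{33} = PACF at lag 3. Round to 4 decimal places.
\phi_{33} = 0.3240

The PACF at lag k is phi_{kk}, the last component of the solution
to the Yule-Walker system G_k phi = r_k where
  (G_k)_{ij} = rho(|i - j|), (r_k)_i = rho(i), i,j = 1..k.
Equivalently, Durbin-Levinson gives phi_{kk} iteratively:
  phi_{11} = rho(1)
  phi_{kk} = [rho(k) - sum_{j=1..k-1} phi_{k-1,j} rho(k-j)]
            / [1 - sum_{j=1..k-1} phi_{k-1,j} rho(j)],
  phi_{k,j} = phi_{k-1,j} - phi_{kk} phi_{k-1,k-j},  j = 1..k-1.
Step k = 1:
  phi_11 = rho(1) = 0.7053.
Step k = 2:
  phi_22 = [rho(2) - phi_11 rho(1)] / [1 - phi_11 rho(1)] = [0.6241 - (0.7053)(0.7053)] / [1 - (0.7053)(0.7053)]
         = 0.12665191 / 0.50255191 = 0.252018.
  Update: phi_21 = phi_11 - phi_22 phi_11 = 0.7053 - (0.252018)(0.7053) = 0.527552.
Step k = 3:
  phi_33 = [rho(3) - phi_21 rho(2) - phi_22 rho(1)] / [1 - phi_21 rho(1) - phi_22 rho(2)]
    numerator   = 0.6595 - (0.527552)(0.6241) - (0.252018)(0.7053) = 0.1525068
    denominator = 1 - (0.527552)(0.7053) - (0.252018)(0.6241) = 0.4706334
  phi_33 = 0.1525068 / 0.4706334 = 0.324.
Therefore phi_{33} = 0.3240.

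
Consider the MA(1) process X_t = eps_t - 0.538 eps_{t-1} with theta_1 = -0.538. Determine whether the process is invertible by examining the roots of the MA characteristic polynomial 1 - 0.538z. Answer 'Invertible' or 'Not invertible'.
\text{Invertible}

The MA(q) characteristic polynomial is P(z) = 1 - 0.538z.
Invertibility requires all roots to lie outside the unit circle, i.e. |z| > 1 for every root.
This is linear in z: 1 + (-0.538) z = 0  =>  z = -1/(-0.538) = 1.858736,  |z| = 1.858736.
Moduli of all roots: 1.8587.
All moduli strictly greater than 1? Yes.
Verdict: Invertible.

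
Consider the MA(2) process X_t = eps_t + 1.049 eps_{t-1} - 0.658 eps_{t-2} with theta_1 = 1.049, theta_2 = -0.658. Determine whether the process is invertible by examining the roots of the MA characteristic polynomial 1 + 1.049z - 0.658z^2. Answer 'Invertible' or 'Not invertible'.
\text{Not invertible}

The MA(q) characteristic polynomial is P(z) = 1 + 1.049z - 0.658z^2.
Invertibility requires all roots to lie outside the unit circle, i.e. |z| > 1 for every root.
Set 1 + (1.049) z + (-0.658) z^2 = 0, i.e. a z^2 + b z + c = 0 with a = -0.658, b = 1.049, c = 1.
Discriminant D = b^2 - 4ac = (1.049)^2 - 4*(-0.658)*1 = 1.100401 - (-2.632) = 3.732401.
D >= 0, so the roots are real: z = (-b +/- sqrt(D)) / (2a) = (-1.049 +/- 1.931942) / (-1.316).
  z_1 = (-1.049 + 1.931942) / (-1.316) = -0.6709,   |z_1| = 0.6709.
  z_2 = (-1.049 - 1.931942) / (-1.316) = 2.2652,   |z_2| = 2.2652.
Moduli of all roots: 0.6709, 2.2652.
All moduli strictly greater than 1? No.
Verdict: Not invertible.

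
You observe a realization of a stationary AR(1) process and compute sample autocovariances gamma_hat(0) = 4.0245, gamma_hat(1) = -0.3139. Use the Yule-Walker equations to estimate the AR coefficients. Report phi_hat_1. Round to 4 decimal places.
\hat\phi_{1} = -0.0780

The Yule-Walker equations for an AR(p) process read, in matrix form,
  Gamma_p phi = r_p,   with   (Gamma_p)_{ij} = gamma(|i - j|),
                       (r_p)_i = gamma(i),   i,j = 1..p.
Substitute the sample gammas (Toeplitz matrix and right-hand side of size 1):
  Gamma_p = [[4.0245]]
  r_p     = [-0.3139]
With p = 1 this is the single equation gamma(0) phi_1 = gamma(1):
  phi_hat_1 = gamma(1) / gamma(0) = -0.3139 / 4.0245 = -0.0780.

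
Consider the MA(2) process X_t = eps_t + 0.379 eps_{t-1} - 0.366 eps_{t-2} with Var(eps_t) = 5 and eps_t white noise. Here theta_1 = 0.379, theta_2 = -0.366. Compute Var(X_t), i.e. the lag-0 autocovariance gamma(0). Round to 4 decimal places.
\gamma(0) = 6.3880

For an MA(q) process X_t = eps_t + sum_i theta_i eps_{t-i} with
Var(eps_t) = sigma^2, the variance is
  gamma(0) = sigma^2 * (1 + sum_i theta_i^2).
  sum_i theta_i^2 = (0.379)^2 + (-0.366)^2 = 0.143641 + 0.133956 = 0.277597.
  gamma(0) = 5 * (1 + 0.277597) = 5 * 1.277597 = 6.387985, which rounds to 6.3880.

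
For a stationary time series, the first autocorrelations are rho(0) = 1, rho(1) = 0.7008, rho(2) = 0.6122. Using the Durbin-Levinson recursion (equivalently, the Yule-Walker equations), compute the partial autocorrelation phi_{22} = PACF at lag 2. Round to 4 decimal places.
\phi_{22} = 0.2379

The PACF at lag k is phi_{kk}, the last component of the solution
to the Yule-Walker system G_k phi = r_k where
  (G_k)_{ij} = rho(|i - j|), (r_k)_i = rho(i), i,j = 1..k.
Equivalently, Durbin-Levinson gives phi_{kk} iteratively:
  phi_{11} = rho(1)
  phi_{kk} = [rho(k) - sum_{j=1..k-1} phi_{k-1,j} rho(k-j)]
            / [1 - sum_{j=1..k-1} phi_{k-1,j} rho(j)],
  phi_{k,j} = phi_{k-1,j} - phi_{kk} phi_{k-1,k-j},  j = 1..k-1.
Step k = 1:
  phi_11 = rho(1) = 0.7008.
Step k = 2:
  phi_22 = [rho(2) - phi_11 rho(1)] / [1 - phi_11 rho(1)] = [0.6122 - (0.7008)(0.7008)] / [1 - (0.7008)(0.7008)]
         = 0.12107936 / 0.50887936 = 0.2379.
Therefore phi_{22} = 0.2379.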